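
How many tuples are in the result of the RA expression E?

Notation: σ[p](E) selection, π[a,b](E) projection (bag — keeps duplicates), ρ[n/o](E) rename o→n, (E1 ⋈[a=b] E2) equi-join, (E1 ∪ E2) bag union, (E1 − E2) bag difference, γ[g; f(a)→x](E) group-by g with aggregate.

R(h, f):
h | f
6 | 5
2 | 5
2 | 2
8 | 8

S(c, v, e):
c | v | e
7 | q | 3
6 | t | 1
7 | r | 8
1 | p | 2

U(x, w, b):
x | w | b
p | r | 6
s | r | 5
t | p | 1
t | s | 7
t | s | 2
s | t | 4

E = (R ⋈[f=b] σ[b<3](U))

Per-node cardinality:
  R → 4
  U → 6
  σ[b<3](U) → 2
  (R ⋈[f=b] σ[b<3](U)) → 1

|E| = 1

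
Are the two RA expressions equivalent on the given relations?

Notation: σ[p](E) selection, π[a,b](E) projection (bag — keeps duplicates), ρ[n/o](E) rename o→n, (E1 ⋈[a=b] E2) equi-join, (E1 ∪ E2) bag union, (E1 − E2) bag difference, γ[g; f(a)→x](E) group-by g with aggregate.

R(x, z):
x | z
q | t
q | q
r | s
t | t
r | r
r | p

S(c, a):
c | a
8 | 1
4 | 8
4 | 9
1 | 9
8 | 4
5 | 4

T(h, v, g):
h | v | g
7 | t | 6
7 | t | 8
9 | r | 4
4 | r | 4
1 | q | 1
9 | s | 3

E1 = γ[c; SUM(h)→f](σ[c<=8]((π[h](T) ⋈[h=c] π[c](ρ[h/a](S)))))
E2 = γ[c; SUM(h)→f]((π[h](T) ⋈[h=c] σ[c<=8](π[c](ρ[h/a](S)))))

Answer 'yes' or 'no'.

E1 row counts bottom-up:
  T → 6
  π[h](T) → 6
  S → 6
  ρ[h/a](S) → 6
  π[c](ρ[h/a](S)) → 6
  (π[h](T) ⋈[h=c] π[c](ρ[h/a](S))) → 3
  σ[c<=8]((π[h](T) ⋈[h=c] π[c](ρ[h/a](S)))) → 3
  γ[c; SUM(h)→f](σ[c<=8]((π[h](T) ⋈[h=c] π[c](ρ[h/a](S))))) → 2
E2 row counts bottom-up:
  T → 6
  π[h](T) → 6
  S → 6
  ρ[h/a](S) → 6
  π[c](ρ[h/a](S)) → 6
  σ[c<=8](π[c](ρ[h/a](S))) → 6
  (π[h](T) ⋈[h=c] σ[c<=8](π[c](ρ[h/a](S)))) → 3
  γ[c; SUM(h)→f]((π[h](T) ⋈[h=c] σ[c<=8](π[c](ρ[h/a](S))))) → 2

E1 and E2 produce the same multiset:
c | f
1 | 1
4 | 8

yes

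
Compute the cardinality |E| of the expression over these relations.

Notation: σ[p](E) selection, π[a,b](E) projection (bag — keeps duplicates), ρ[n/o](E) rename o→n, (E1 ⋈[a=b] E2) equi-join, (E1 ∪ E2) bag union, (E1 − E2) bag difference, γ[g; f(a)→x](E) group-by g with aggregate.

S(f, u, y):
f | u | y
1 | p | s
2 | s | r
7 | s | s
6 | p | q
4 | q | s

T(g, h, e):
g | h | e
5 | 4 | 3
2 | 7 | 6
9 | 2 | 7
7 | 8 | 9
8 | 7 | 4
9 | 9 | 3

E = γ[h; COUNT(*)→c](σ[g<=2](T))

Stepwise |·|:
  T → 6
  σ[g<=2](T) → 1
  γ[h; COUNT(*)→c](σ[g<=2](T)) → 1

|E| = 1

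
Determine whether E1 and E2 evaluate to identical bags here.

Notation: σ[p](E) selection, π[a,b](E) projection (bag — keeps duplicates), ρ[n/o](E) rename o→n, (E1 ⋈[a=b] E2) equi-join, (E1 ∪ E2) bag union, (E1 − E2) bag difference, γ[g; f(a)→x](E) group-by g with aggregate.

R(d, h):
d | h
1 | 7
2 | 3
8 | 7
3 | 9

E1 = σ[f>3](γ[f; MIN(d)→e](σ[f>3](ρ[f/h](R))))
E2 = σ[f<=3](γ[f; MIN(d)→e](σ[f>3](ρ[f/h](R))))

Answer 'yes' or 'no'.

E1 subexpression sizes:
  R → 4
  ρ[f/h](R) → 4
  σ[f>3](ρ[f/h](R)) → 3
  γ[f; MIN(d)→e](σ[f>3](ρ[f/h](R))) → 2
  σ[f>3](γ[f; MIN(d)→e](σ[f>3](ρ[f/h](R)))) → 2
E2 subexpression sizes:
  R → 4
  ρ[f/h](R) → 4
  σ[f>3](ρ[f/h](R)) → 3
  γ[f; MIN(d)→e](σ[f>3](ρ[f/h](R))) → 2
  σ[f<=3](γ[f; MIN(d)→e](σ[f>3](ρ[f/h](R)))) → 0

E1 result:
f | e
7 | 1
9 | 3
E2 result:
f | e
(0 rows)
Witness: (7, 1) appears 1× in E1 but 0× in E2.

no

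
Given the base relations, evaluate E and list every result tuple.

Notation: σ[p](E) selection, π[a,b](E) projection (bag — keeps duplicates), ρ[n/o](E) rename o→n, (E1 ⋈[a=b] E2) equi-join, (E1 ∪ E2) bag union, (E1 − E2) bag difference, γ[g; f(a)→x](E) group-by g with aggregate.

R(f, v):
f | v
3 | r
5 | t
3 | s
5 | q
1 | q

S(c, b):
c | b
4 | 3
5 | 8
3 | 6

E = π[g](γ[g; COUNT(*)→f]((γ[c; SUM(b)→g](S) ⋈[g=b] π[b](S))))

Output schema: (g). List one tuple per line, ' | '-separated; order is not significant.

Stepwise |·|:
  S → 3
  γ[c; SUM(b)→g](S) → 3
  S → 3
  π[b](S) → 3
  (γ[c; SUM(b)→g](S) ⋈[g=b] π[b](S)) → 3
  γ[g; COUNT(*)→f]((γ[c; SUM(b)→g](S) ⋈[g=b] π[b](S))) → 3
  π[g](γ[g; COUNT(*)→f]((γ[c; SUM(b)→g](S) ⋈[g=b] π[b](S)))) → 3

== RESULT ==
g
3
6
8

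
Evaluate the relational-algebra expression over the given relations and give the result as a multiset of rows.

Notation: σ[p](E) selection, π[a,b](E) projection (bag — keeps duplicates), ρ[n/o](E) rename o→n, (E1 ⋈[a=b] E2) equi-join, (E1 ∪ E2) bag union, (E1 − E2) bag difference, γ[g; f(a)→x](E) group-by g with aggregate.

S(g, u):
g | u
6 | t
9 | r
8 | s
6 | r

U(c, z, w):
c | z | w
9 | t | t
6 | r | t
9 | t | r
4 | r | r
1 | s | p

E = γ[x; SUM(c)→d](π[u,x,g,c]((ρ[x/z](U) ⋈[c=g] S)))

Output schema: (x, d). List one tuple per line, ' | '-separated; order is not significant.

Row counts bottom-up:
  U → 5
  ρ[x/z](U) → 5
  S → 4
  (ρ[x/z](U) ⋈[c=g] S) → 4
  π[u,x,g,c]((ρ[x/z](U) ⋈[c=g] S)) → 4
  γ[x; SUM(c)→d](π[u,x,g,c]((ρ[x/z](U) ⋈[c=g] S))) → 2

== RESULT ==
x | d
r | 12
t | 18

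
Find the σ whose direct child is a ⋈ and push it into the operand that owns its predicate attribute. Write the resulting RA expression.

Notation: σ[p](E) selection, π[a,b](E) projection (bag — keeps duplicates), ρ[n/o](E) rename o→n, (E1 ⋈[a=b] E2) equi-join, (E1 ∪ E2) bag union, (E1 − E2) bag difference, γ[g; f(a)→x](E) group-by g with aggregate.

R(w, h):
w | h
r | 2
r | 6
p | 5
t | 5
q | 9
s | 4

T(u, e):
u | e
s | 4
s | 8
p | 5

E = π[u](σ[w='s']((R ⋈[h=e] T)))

σ filters on w, owned by the left side.
E' = π[u]((σ[w='s'](R) ⋈[h=e] T))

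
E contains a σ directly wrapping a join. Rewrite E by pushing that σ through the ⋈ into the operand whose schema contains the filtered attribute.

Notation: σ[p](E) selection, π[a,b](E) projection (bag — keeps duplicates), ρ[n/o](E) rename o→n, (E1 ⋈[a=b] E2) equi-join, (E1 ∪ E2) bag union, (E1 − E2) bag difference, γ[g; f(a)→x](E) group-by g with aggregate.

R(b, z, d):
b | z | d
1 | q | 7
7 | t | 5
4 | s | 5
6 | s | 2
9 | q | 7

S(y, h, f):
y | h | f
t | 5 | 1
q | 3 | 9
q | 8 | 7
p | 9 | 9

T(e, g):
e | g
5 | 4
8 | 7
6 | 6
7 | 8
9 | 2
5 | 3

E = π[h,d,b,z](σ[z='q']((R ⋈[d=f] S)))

σ filters on z, owned by the left side.
E' = π[h,d,b,z]((σ[z='q'](R) ⋈[d=f] S))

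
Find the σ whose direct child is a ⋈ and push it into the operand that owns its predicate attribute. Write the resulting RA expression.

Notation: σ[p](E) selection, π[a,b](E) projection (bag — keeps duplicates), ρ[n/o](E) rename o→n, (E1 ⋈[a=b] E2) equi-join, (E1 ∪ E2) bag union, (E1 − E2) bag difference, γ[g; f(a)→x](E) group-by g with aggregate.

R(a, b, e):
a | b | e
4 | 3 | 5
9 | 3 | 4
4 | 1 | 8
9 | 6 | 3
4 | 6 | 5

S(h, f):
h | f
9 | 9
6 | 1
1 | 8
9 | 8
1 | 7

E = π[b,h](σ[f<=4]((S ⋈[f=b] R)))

σ filters on f, owned by the left side.
E' = π[b,h]((σ[f<=4](S) ⋈[f=b] R))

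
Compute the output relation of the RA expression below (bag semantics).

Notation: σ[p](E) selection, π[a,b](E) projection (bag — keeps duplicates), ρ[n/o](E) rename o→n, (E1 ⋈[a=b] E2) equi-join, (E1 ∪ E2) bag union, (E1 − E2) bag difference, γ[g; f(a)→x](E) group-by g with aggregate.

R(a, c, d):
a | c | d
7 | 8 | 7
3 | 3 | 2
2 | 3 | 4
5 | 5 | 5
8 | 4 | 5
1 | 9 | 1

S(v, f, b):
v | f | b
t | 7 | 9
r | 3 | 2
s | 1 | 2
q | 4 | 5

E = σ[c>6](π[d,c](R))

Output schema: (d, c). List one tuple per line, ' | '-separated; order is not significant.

Per-node cardinality:
  R → 6
  π[d,c](R) → 6
  σ[c>6](π[d,c](R)) → 2

== RESULT ==
d | c
1 | 9
7 | 8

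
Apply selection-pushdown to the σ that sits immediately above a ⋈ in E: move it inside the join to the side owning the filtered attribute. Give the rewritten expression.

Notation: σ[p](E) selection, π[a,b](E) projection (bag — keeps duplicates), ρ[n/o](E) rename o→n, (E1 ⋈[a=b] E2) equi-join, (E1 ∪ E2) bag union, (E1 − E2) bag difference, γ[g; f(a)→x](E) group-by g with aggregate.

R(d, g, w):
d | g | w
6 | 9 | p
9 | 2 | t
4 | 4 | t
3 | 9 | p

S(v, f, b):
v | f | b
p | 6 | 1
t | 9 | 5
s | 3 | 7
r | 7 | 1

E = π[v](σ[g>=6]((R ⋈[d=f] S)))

σ filters on g, owned by the left side.
E' = π[v]((σ[g>=6](R) ⋈[d=f] S))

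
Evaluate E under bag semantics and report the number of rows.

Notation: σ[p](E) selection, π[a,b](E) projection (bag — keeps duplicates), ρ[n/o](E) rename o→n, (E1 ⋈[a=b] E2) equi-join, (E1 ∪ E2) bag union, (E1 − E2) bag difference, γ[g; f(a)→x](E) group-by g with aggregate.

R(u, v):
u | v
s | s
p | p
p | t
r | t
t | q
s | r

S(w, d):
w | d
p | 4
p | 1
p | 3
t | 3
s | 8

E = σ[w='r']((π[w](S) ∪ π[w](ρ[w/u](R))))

Stepwise |·|:
  S → 5
  π[w](S) → 5
  R → 6
  ρ[w/u](R) → 6
  π[w](ρ[w/u](R)) → 6
  (π[w](S) ∪ π[w](ρ[w/u](R))) → 11
  σ[w='r']((π[w](S) ∪ π[w](ρ[w/u](R)))) → 1

|E| = 1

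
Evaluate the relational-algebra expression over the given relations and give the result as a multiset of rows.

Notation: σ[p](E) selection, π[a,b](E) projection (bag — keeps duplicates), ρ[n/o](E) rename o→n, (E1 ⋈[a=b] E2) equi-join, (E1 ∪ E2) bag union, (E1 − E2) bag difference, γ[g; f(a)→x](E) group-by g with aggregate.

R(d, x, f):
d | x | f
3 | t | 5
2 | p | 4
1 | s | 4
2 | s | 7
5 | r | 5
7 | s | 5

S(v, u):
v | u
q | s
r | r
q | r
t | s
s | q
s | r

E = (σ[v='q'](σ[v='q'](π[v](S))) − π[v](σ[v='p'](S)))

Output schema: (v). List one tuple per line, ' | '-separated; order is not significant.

Subexpression sizes:
  S → 6
  π[v](S) → 6
  σ[v='q'](π[v](S)) → 2
  σ[v='q'](σ[v='q'](π[v](S))) → 2
  S → 6
  σ[v='p'](S) → 0
  π[v](σ[v='p'](S)) → 0
  (σ[v='q'](σ[v='q'](π[v](S))) − π[v](σ[v='p'](S))) → 2

== RESULT ==
v
q
q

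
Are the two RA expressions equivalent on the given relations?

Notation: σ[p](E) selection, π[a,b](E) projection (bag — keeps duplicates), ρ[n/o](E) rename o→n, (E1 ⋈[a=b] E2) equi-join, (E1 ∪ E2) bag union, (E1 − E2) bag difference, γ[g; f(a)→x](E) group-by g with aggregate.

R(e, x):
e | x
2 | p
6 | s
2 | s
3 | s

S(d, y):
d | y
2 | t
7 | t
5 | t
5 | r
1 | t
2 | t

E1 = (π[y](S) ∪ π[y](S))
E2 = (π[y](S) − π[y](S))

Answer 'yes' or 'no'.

E1 per-node cardinality:
  S → 6
  π[y](S) → 6
  S → 6
  π[y](S) → 6
  (π[y](S) ∪ π[y](S)) → 12
E2 per-node cardinality:
  S → 6
  π[y](S) → 6
  S → 6
  π[y](S) → 6
  (π[y](S) − π[y](S)) → 0

E1 result:
y
r
r
t
t
t
t
t
t
t
t
t
t
E2 result:
y
(0 rows)
Witness: ('t',) appears 10× in E1 but 0× in E2.

no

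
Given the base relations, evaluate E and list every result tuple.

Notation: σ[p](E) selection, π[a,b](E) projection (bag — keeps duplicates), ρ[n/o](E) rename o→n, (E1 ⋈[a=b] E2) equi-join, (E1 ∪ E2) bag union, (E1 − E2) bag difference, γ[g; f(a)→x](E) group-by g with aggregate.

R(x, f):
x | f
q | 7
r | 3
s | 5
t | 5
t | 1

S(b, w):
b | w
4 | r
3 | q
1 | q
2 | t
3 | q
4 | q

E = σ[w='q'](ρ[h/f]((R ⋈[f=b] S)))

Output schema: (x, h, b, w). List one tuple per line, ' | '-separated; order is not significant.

Per-node cardinality:
  R → 5
  S → 6
  (R ⋈[f=b] S) → 3
  ρ[h/f]((R ⋈[f=b] S)) → 3
  σ[w='q'](ρ[h/f]((R ⋈[f=b] S))) → 3

== RESULT ==
x | h | b | w
r | 3 | 3 | q
r | 3 | 3 | q
t | 1 | 1 | q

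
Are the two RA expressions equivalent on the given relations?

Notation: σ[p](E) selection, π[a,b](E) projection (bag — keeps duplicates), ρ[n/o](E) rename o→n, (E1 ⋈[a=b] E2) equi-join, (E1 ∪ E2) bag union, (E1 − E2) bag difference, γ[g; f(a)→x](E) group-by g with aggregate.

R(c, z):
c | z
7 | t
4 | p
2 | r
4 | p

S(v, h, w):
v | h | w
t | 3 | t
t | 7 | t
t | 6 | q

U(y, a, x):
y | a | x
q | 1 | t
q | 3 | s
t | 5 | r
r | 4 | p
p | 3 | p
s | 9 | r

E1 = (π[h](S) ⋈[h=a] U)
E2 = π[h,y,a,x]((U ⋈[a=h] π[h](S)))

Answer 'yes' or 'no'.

E1 subexpression sizes:
  S → 3
  π[h](S) → 3
  U → 6
  (π[h](S) ⋈[h=a] U) → 2
E2 subexpression sizes:
  U → 6
  S → 3
  π[h](S) → 3
  (U ⋈[a=h] π[h](S)) → 2
  π[h,y,a,x]((U ⋈[a=h] π[h](S))) → 2

E1 and E2 produce the same multiset:
h | y | a | x
3 | p | 3 | p
3 | q | 3 | s

yes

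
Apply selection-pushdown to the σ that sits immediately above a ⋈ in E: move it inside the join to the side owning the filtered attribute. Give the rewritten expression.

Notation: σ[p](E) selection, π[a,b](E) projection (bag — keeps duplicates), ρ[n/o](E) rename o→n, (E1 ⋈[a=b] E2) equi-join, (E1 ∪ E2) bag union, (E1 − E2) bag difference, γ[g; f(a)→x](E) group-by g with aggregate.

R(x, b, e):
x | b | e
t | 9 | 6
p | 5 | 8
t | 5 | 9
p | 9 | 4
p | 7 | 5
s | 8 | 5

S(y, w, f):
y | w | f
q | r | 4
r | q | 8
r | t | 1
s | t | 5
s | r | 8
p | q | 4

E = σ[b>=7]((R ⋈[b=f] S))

σ filters on b, owned by the left side.
E' = (σ[b>=7](R) ⋈[b=f] S)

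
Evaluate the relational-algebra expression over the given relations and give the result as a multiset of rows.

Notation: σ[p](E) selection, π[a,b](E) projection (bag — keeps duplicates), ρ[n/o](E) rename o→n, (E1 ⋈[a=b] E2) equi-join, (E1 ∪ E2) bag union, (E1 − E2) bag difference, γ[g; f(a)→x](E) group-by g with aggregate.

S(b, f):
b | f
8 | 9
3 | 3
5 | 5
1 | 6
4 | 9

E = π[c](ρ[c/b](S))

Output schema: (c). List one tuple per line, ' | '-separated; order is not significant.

Stepwise |·|:
  S → 5
  ρ[c/b](S) → 5
  π[c](ρ[c/b](S)) → 5

== RESULT ==
c
1
3
4
5
8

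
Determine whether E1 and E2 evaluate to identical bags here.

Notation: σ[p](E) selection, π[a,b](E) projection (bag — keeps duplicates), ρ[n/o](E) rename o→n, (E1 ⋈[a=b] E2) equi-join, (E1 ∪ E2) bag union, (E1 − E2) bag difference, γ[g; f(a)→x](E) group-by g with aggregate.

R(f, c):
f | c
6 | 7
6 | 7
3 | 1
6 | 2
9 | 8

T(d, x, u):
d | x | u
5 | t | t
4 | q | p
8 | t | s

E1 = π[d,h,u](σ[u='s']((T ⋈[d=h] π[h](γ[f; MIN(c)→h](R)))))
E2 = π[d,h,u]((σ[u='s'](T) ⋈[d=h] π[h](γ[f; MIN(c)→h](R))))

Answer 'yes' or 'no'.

E1 subexpression sizes:
  T → 3
  R → 5
  γ[f; MIN(c)→h](R) → 3
  π[h](γ[f; MIN(c)→h](R)) → 3
  (T ⋈[d=h] π[h](γ[f; MIN(c)→h](R))) → 1
  σ[u='s']((T ⋈[d=h] π[h](γ[f; MIN(c)→h](R)))) → 1
  π[d,h,u](σ[u='s']((T ⋈[d=h] π[h](γ[f; MIN(c)→h](R))))) → 1
E2 subexpression sizes:
  T → 3
  σ[u='s'](T) → 1
  R → 5
  γ[f; MIN(c)→h](R) → 3
  π[h](γ[f; MIN(c)→h](R)) → 3
  (σ[u='s'](T) ⋈[d=h] π[h](γ[f; MIN(c)→h](R))) → 1
  π[d,h,u]((σ[u='s'](T) ⋈[d=h] π[h](γ[f; MIN(c)→h](R)))) → 1

E1 and E2 produce the same multiset:
d | h | u
8 | 8 | s

yes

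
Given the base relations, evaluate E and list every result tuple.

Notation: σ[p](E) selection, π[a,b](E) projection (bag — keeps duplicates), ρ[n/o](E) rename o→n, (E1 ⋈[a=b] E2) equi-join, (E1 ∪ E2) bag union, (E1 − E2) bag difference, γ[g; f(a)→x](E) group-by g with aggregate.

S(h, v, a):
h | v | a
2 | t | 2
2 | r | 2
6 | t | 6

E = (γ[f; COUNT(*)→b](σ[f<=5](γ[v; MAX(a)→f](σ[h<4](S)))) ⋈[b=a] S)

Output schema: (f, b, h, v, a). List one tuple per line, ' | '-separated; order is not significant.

Stepwise |·|:
  S → 3
  σ[h<4](S) → 2
  γ[v; MAX(a)→f](σ[h<4](S)) → 2
  σ[f<=5](γ[v; MAX(a)→f](σ[h<4](S))) → 2
  γ[f; COUNT(*)→b](σ[f<=5](γ[v; MAX(a)→f](σ[h<4](S)))) → 1
  S → 3
  (γ[f; COUNT(*)→b](σ[f<=5](γ[v; MAX(a)→f](σ[h<4](S)))) ⋈[b=a] S) → 2

== RESULT ==
f | b | h | v | a
2 | 2 | 2 | r | 2
2 | 2 | 2 | t | 2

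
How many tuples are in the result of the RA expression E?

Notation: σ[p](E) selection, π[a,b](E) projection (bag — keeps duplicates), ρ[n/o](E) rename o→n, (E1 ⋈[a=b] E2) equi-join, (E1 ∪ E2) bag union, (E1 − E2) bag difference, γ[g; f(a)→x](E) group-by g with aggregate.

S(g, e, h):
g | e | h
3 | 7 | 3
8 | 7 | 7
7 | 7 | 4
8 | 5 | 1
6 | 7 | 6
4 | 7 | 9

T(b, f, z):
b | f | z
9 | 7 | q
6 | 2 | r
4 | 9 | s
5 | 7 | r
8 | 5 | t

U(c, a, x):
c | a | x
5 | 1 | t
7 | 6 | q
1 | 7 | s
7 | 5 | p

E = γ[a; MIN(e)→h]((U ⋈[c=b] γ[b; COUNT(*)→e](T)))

Per-node cardinality:
  U → 4
  T → 5
  γ[b; COUNT(*)→e](T) → 5
  (U ⋈[c=b] γ[b; COUNT(*)→e](T)) → 1
  γ[a; MIN(e)→h]((U ⋈[c=b] γ[b; COUNT(*)→e](T))) → 1

|E| = 1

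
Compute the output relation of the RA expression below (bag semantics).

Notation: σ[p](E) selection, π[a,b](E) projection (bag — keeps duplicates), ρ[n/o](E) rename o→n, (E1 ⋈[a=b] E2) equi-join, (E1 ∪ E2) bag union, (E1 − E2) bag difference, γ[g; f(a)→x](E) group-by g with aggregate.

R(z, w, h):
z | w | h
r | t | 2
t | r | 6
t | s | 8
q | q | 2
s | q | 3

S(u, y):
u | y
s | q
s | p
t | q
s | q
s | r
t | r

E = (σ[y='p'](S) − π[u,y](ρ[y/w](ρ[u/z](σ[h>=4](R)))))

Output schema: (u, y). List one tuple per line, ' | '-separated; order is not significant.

Per-node cardinality:
  S → 6
  σ[y='p'](S) → 1
  R → 5
  σ[h>=4](R) → 2
  ρ[u/z](σ[h>=4](R)) → 2
  ρ[y/w](ρ[u/z](σ[h>=4](R))) → 2
  π[u,y](ρ[y/w](ρ[u/z](σ[h>=4](R)))) → 2
  (σ[y='p'](S) − π[u,y](ρ[y/w](ρ[u/z](σ[h>=4](R))))) → 1

== RESULT ==
u | y
s | p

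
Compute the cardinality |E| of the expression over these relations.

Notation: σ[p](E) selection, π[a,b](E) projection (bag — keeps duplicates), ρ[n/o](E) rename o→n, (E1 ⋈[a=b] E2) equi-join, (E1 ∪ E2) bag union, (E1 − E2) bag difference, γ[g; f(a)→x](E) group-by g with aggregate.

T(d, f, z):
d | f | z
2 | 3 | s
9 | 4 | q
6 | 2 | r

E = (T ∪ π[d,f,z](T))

Subexpression sizes:
  T → 3
  T → 3
  π[d,f,z](T) → 3
  (T ∪ π[d,f,z](T)) → 6

|E| = 6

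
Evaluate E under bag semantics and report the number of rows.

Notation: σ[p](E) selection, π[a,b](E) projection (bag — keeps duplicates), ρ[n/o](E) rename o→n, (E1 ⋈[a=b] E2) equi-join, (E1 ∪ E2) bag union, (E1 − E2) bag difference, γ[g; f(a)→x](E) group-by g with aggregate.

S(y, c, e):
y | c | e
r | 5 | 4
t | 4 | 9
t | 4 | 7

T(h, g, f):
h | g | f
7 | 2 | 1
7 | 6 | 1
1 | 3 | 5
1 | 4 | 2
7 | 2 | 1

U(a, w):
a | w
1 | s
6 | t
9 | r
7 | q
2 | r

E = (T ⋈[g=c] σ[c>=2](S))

Row counts bottom-up:
  T → 5
  S → 3
  σ[c>=2](S) → 3
  (T ⋈[g=c] σ[c>=2](S)) → 2

|E| = 2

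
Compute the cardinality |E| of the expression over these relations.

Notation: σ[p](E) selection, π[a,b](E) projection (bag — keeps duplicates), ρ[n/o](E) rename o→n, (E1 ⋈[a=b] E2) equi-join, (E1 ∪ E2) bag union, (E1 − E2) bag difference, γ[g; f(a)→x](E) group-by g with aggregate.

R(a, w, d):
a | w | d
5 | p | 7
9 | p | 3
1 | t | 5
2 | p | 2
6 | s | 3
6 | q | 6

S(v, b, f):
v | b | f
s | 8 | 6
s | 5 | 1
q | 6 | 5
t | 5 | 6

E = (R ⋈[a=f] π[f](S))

Subexpression sizes:
  R → 6
  S → 4
  π[f](S) → 4
  (R ⋈[a=f] π[f](S)) → 6

|E| = 6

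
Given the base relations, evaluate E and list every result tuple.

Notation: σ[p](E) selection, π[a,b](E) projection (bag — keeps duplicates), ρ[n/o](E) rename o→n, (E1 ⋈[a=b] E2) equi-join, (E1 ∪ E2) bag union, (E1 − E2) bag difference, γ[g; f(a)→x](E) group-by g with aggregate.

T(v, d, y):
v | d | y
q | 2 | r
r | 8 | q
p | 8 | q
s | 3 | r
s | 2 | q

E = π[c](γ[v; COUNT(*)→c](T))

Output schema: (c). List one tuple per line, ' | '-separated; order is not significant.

Subexpression sizes:
  T → 5
  γ[v; COUNT(*)→c](T) → 4
  π[c](γ[v; COUNT(*)→c](T)) → 4

== RESULT ==
c
1
1
1
2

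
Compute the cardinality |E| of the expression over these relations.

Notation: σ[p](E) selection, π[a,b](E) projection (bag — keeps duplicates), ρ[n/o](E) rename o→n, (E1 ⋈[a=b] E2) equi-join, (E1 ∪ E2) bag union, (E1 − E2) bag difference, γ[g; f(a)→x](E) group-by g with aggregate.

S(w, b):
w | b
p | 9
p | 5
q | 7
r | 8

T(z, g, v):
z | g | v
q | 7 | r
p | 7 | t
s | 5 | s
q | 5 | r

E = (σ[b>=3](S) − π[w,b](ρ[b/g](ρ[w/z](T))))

Per-node cardinality:
  S → 4
  σ[b>=3](S) → 4
  T → 4
  ρ[w/z](T) → 4
  ρ[b/g](ρ[w/z](T)) → 4
  π[w,b](ρ[b/g](ρ[w/z](T))) → 4
  (σ[b>=3](S) − π[w,b](ρ[b/g](ρ[w/z](T)))) → 3

|E| = 3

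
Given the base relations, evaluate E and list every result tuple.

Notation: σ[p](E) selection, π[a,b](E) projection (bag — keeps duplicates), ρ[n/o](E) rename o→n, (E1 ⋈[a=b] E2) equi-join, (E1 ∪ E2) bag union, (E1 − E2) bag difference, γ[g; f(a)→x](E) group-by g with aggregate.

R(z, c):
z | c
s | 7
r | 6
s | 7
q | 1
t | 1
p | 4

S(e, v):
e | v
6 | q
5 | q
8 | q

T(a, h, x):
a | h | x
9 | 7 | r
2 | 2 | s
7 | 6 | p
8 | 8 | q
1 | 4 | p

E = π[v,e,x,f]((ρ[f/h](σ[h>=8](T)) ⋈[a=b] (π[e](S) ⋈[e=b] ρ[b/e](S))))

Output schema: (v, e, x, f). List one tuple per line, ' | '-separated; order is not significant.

Row counts bottom-up:
  T → 5
  σ[h>=8](T) → 1
  ρ[f/h](σ[h>=8](T)) → 1
  S → 3
  π[e](S) → 3
  S → 3
  ρ[b/e](S) → 3
  (π[e](S) ⋈[e=b] ρ[b/e](S)) → 3
  (ρ[f/h](σ[h>=8](T)) ⋈[a=b] (π[e](S) ⋈[e=b] ρ[b/e](S))) → 1
  π[v,e,x,f]((ρ[f/h](σ[h>=8](T)) ⋈[a=b] (π[e](S) ⋈[e=b] ρ[b/e](S)))) → 1

== RESULT ==
v | e | x | f
q | 8 | q | 8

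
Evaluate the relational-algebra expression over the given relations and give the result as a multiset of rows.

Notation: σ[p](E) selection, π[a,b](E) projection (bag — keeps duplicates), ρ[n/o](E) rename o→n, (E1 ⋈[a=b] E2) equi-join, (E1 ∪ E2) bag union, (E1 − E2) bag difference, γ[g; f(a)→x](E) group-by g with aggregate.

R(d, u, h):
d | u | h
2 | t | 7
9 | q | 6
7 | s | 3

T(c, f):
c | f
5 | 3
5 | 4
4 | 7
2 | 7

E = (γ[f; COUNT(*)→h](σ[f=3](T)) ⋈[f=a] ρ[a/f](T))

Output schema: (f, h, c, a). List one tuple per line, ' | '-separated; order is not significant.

Stepwise |·|:
  T → 4
  σ[f=3](T) → 1
  γ[f; COUNT(*)→h](σ[f=3](T)) → 1
  T → 4
  ρ[a/f](T) → 4
  (γ[f; COUNT(*)→h](σ[f=3](T)) ⋈[f=a] ρ[a/f](T)) → 1

== RESULT ==
f | h | c | a
3 | 1 | 5 | 3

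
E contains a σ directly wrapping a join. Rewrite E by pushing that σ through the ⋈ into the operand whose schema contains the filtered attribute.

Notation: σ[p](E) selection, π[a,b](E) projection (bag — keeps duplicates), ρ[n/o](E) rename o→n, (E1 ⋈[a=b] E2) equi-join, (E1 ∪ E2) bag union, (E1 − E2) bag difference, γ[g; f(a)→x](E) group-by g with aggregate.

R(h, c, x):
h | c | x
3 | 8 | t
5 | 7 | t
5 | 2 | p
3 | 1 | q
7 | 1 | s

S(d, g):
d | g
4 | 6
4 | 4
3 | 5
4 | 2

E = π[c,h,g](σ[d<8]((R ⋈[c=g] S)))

σ filters on d, owned by the right side.
E' = π[c,h,g]((R ⋈[c=g] σ[d<8](S)))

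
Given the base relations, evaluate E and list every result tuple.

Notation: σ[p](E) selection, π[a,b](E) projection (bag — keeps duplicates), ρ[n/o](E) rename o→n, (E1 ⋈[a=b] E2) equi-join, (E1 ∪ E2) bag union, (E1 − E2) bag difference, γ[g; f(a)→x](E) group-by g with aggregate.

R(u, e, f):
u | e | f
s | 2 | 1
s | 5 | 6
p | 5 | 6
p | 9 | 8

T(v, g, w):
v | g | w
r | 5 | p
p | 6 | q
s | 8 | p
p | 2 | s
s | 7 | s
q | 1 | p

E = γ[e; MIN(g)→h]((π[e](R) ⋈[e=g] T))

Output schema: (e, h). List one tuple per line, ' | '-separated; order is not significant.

Stepwise |·|:
  R → 4
  π[e](R) → 4
  T → 6
  (π[e](R) ⋈[e=g] T) → 3
  γ[e; MIN(g)→h]((π[e](R) ⋈[e=g] T)) → 2

== RESULT ==
e | h
2 | 2
5 | 5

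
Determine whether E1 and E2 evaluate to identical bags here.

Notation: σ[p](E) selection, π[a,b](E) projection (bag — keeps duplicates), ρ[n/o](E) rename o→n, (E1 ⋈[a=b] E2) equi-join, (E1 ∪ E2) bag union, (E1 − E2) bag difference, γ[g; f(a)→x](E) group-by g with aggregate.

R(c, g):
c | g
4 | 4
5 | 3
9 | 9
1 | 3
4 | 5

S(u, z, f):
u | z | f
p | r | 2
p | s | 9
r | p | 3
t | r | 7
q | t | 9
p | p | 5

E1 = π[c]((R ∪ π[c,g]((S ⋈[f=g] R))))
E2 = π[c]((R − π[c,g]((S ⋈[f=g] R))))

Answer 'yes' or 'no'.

E1 subexpression sizes:
  R → 5
  S → 6
  R → 5
  (S ⋈[f=g] R) → 5
  π[c,g]((S ⋈[f=g] R)) → 5
  (R ∪ π[c,g]((S ⋈[f=g] R))) → 10
  π[c]((R ∪ π[c,g]((S ⋈[f=g] R)))) → 10
E2 subexpression sizes:
  R → 5
  S → 6
  R → 5
  (S ⋈[f=g] R) → 5
  π[c,g]((S ⋈[f=g] R)) → 5
  (R − π[c,g]((S ⋈[f=g] R))) → 1
  π[c]((R − π[c,g]((S ⋈[f=g] R)))) → 1

E1 result:
c
1
1
4
4
4
5
5
9
9
9
E2 result:
c
4
Witness: (1,) appears 2× in E1 but 0× in E2.

no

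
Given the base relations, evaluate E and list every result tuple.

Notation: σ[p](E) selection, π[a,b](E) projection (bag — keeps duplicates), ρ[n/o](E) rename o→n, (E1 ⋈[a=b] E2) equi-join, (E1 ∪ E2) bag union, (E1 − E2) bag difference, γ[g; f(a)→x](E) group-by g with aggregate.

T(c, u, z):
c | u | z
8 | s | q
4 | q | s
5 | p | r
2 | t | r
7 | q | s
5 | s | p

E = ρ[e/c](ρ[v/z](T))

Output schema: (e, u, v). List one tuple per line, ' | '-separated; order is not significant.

Row counts bottom-up:
  T → 6
  ρ[v/z](T) → 6
  ρ[e/c](ρ[v/z](T)) → 6

== RESULT ==
e | u | v
2 | t | r
4 | q | s
5 | p | r
5 | s | p
7 | q | s
8 | s | q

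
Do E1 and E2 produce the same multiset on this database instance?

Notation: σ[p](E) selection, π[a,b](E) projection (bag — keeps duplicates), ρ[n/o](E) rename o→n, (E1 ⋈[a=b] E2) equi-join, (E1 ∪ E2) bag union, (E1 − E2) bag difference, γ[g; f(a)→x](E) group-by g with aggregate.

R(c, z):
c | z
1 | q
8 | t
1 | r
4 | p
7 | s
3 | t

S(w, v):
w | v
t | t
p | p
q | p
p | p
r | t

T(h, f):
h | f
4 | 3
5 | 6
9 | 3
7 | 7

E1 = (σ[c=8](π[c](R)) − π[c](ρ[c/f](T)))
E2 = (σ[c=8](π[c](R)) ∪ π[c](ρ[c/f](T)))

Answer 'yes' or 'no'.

E1 subexpression sizes:
  R → 6
  π[c](R) → 6
  σ[c=8](π[c](R)) → 1
  T → 4
  ρ[c/f](T) → 4
  π[c](ρ[c/f](T)) → 4
  (σ[c=8](π[c](R)) − π[c](ρ[c/f](T))) → 1
E2 subexpression sizes:
  R → 6
  π[c](R) → 6
  σ[c=8](π[c](R)) → 1
  T → 4
  ρ[c/f](T) → 4
  π[c](ρ[c/f](T)) → 4
  (σ[c=8](π[c](R)) ∪ π[c](ρ[c/f](T))) → 5

E1 result:
c
8
E2 result:
c
3
3
6
7
8
Witness: (6,) appears 0× in E1 but 1× in E2.

no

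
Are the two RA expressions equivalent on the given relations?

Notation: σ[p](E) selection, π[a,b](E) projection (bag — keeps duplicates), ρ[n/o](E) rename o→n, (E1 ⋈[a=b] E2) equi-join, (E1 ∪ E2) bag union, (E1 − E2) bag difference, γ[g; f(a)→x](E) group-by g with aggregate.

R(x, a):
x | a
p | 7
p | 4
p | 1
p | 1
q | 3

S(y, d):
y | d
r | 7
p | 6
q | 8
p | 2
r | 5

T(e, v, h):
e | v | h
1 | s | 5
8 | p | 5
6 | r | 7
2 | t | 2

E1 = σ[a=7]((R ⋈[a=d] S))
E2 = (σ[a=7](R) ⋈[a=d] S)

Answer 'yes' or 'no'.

E1 row counts bottom-up:
  R → 5
  S → 5
  (R ⋈[a=d] S) → 1
  σ[a=7]((R ⋈[a=d] S)) → 1
E2 row counts bottom-up:
  R → 5
  σ[a=7](R) → 1
  S → 5
  (σ[a=7](R) ⋈[a=d] S) → 1

E1 and E2 produce the same multiset:
x | a | y | d
p | 7 | r | 7

yes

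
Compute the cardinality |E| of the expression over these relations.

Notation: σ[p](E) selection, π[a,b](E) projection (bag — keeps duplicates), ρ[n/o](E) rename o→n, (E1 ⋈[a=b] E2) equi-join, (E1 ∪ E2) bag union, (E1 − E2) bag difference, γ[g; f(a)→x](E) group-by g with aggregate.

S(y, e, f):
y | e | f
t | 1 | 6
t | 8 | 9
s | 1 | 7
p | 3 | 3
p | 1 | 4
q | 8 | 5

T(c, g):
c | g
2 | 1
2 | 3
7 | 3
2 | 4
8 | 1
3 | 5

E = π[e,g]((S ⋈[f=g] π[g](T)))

Subexpression sizes:
  S → 6
  T → 6
  π[g](T) → 6
  (S ⋈[f=g] π[g](T)) → 4
  π[e,g]((S ⋈[f=g] π[g](T))) → 4

|E| = 4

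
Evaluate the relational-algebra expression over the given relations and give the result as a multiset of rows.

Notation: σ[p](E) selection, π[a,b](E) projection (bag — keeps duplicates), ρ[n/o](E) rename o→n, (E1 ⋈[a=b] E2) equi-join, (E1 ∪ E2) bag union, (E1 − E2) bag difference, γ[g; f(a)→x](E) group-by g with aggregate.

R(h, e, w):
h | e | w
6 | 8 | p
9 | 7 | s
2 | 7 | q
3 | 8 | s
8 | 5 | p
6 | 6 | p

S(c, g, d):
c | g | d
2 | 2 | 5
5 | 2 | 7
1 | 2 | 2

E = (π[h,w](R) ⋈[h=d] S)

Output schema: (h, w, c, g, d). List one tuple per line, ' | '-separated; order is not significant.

Subexpression sizes:
  R → 6
  π[h,w](R) → 6
  S → 3
  (π[h,w](R) ⋈[h=d] S) → 1

== RESULT ==
h | w | c | g | d
2 | q | 1 | 2 | 2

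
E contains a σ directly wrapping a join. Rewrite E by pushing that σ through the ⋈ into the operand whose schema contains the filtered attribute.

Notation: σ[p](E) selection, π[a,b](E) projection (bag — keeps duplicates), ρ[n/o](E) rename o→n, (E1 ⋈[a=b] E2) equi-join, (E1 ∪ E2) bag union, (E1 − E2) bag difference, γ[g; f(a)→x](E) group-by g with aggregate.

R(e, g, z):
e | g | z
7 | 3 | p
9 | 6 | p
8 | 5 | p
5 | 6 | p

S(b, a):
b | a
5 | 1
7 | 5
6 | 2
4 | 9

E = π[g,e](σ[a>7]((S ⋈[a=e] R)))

σ filters on a, owned by the left side.
E' = π[g,e]((σ[a>7](S) ⋈[a=e] R))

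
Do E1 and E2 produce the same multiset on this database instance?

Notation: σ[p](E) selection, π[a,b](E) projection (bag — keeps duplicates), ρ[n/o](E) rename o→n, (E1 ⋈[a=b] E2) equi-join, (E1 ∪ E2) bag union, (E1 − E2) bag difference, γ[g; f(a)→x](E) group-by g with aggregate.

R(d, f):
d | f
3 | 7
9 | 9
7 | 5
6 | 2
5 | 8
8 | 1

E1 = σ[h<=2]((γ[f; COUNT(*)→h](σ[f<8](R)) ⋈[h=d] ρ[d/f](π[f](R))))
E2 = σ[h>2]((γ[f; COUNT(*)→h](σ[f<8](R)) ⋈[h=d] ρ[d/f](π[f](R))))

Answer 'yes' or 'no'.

E1 row counts bottom-up:
  R → 6
  σ[f<8](R) → 4
  γ[f; COUNT(*)→h](σ[f<8](R)) → 4
  R → 6
  π[f](R) → 6
  ρ[d/f](π[f](R)) → 6
  (γ[f; COUNT(*)→h](σ[f<8](R)) ⋈[h=d] ρ[d/f](π[f](R))) → 4
  σ[h<=2]((γ[f; COUNT(*)→h](σ[f<8](R)) ⋈[h=d] ρ[d/f](π[f](R)))) → 4
E2 row counts bottom-up:
  R → 6
  σ[f<8](R) → 4
  γ[f; COUNT(*)→h](σ[f<8](R)) → 4
  R → 6
  π[f](R) → 6
  ρ[d/f](π[f](R)) → 6
  (γ[f; COUNT(*)→h](σ[f<8](R)) ⋈[h=d] ρ[d/f](π[f](R))) → 4
  σ[h>2]((γ[f; COUNT(*)→h](σ[f<8](R)) ⋈[h=d] ρ[d/f](π[f](R)))) → 0

E1 result:
f | h | d
1 | 1 | 1
2 | 1 | 1
5 | 1 | 1
7 | 1 | 1
E2 result:
f | h | d
(0 rows)
Witness: (5, 1, 1) appears 1× in E1 but 0× in E2.

no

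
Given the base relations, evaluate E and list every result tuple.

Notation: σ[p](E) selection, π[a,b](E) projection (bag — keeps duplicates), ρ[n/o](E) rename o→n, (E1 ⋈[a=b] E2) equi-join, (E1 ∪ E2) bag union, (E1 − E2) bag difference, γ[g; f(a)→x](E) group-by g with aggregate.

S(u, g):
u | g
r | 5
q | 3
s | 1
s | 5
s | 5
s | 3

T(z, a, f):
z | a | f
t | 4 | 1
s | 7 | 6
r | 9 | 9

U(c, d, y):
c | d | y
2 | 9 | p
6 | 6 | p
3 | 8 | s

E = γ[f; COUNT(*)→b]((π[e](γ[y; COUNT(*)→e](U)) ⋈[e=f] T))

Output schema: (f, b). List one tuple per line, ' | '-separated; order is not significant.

Subexpression sizes:
  U → 3
  γ[y; COUNT(*)→e](U) → 2
  π[e](γ[y; COUNT(*)→e](U)) → 2
  T → 3
  (π[e](γ[y; COUNT(*)→e](U)) ⋈[e=f] T) → 1
  γ[f; COUNT(*)→b]((π[e](γ[y; COUNT(*)→e](U)) ⋈[e=f] T)) → 1

== RESULT ==
f | b
1 | 1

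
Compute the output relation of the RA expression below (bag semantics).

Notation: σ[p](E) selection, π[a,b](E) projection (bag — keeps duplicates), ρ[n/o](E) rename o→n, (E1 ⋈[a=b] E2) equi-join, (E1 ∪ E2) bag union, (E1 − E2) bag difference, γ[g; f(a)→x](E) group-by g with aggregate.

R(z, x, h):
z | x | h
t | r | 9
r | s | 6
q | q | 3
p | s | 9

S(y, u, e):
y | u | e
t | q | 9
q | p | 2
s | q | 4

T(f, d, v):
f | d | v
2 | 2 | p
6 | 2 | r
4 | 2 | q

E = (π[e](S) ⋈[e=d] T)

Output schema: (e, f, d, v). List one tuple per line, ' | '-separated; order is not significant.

Stepwise |·|:
  S → 3
  π[e](S) → 3
  T → 3
  (π[e](S) ⋈[e=d] T) → 3

== RESULT ==
e | f | d | v
2 | 2 | 2 | p
2 | 4 | 2 | q
2 | 6 | 2 | r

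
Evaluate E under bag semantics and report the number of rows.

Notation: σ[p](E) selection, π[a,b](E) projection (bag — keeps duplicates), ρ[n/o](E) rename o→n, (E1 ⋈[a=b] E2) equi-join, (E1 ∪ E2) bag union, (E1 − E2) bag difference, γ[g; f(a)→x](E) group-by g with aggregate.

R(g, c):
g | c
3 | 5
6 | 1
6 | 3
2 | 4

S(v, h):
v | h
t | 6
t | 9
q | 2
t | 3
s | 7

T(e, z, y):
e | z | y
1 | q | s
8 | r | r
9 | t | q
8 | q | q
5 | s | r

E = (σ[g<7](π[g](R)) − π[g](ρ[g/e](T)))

Subexpression sizes:
  R → 4
  π[g](R) → 4
  σ[g<7](π[g](R)) → 4
  T → 5
  ρ[g/e](T) → 5
  π[g](ρ[g/e](T)) → 5
  (σ[g<7](π[g](R)) − π[g](ρ[g/e](T))) → 4

|E| = 4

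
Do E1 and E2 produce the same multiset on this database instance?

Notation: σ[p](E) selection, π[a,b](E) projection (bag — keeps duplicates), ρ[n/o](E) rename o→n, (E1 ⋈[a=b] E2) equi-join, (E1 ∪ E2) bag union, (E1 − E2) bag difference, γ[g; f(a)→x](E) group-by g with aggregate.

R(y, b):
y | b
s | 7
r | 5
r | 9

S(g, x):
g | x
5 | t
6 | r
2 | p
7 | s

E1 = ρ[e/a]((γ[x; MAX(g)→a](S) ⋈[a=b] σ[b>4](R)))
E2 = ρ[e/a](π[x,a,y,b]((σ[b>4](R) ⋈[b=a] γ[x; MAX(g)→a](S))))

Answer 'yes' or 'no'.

E1 row counts bottom-up:
  S → 4
  γ[x; MAX(g)→a](S) → 4
  R → 3
  σ[b>4](R) → 3
  (γ[x; MAX(g)→a](S) ⋈[a=b] σ[b>4](R)) → 2
  ρ[e/a]((γ[x; MAX(g)→a](S) ⋈[a=b] σ[b>4](R))) → 2
E2 row counts bottom-up:
  R → 3
  σ[b>4](R) → 3
  S → 4
  γ[x; MAX(g)→a](S) → 4
  (σ[b>4](R) ⋈[b=a] γ[x; MAX(g)→a](S)) → 2
  π[x,a,y,b]((σ[b>4](R) ⋈[b=a] γ[x; MAX(g)→a](S))) → 2
  ρ[e/a](π[x,a,y,b]((σ[b>4](R) ⋈[b=a] γ[x; MAX(g)→a](S)))) → 2

E1 and E2 produce the same multiset:
x | e | y | b
s | 7 | s | 7
t | 5 | r | 5

yes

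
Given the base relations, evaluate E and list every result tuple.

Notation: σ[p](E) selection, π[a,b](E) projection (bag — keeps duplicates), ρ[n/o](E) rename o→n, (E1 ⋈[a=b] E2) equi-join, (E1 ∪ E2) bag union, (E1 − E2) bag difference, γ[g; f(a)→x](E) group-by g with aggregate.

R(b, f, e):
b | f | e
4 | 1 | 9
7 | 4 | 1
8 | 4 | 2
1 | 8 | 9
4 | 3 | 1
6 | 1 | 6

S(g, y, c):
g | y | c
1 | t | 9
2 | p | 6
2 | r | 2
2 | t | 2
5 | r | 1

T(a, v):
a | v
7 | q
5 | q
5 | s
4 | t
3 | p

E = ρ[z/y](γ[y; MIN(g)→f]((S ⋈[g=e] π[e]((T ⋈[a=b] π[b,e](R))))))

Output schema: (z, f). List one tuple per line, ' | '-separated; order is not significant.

Stepwise |·|:
  S → 5
  T → 5
  R → 6
  π[b,e](R) → 6
  (T ⋈[a=b] π[b,e](R)) → 3
  π[e]((T ⋈[a=b] π[b,e](R))) → 3
  (S ⋈[g=e] π[e]((T ⋈[a=b] π[b,e](R)))) → 2
  γ[y; MIN(g)→f]((S ⋈[g=e] π[e]((T ⋈[a=b] π[b,e](R))))) → 1
  ρ[z/y](γ[y; MIN(g)→f]((S ⋈[g=e] π[e]((T ⋈[a=b] π[b,e](R)))))) → 1

== RESULT ==
z | f
t | 1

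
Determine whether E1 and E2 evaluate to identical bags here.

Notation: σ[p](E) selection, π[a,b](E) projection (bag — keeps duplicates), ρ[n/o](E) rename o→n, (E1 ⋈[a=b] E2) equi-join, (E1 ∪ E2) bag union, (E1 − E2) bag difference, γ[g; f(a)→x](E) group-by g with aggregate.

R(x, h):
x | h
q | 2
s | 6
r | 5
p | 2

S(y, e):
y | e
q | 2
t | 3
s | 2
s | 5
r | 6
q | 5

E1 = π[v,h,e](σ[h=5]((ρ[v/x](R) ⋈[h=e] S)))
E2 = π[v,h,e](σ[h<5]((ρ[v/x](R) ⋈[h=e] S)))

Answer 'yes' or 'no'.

E1 stepwise |·|:
  R → 4
  ρ[v/x](R) → 4
  S → 6
  (ρ[v/x](R) ⋈[h=e] S) → 7
  σ[h=5]((ρ[v/x](R) ⋈[h=e] S)) → 2
  π[v,h,e](σ[h=5]((ρ[v/x](R) ⋈[h=e] S))) → 2
E2 stepwise |·|:
  R → 4
  ρ[v/x](R) → 4
  S → 6
  (ρ[v/x](R) ⋈[h=e] S) → 7
  σ[h<5]((ρ[v/x](R) ⋈[h=e] S)) → 4
  π[v,h,e](σ[h<5]((ρ[v/x](R) ⋈[h=e] S))) → 4

E1 result:
v | h | e
r | 5 | 5
r | 5 | 5
E2 result:
v | h | e
p | 2 | 2
p | 2 | 2
q | 2 | 2
q | 2 | 2
Witness: ('r', 5, 5) appears 2× in E1 but 0× in E2.

no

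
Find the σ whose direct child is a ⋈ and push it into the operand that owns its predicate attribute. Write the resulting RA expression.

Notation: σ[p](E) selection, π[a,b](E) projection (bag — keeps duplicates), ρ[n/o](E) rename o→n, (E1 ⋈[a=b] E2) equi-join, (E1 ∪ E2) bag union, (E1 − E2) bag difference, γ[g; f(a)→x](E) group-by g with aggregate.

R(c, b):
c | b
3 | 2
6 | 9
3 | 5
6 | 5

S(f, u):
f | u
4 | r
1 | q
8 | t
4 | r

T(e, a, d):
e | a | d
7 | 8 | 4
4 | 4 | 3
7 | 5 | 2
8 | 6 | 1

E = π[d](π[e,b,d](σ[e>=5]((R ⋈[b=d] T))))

σ filters on e, owned by the right side.
E' = π[d](π[e,b,d]((R ⋈[b=d] σ[e>=5](T))))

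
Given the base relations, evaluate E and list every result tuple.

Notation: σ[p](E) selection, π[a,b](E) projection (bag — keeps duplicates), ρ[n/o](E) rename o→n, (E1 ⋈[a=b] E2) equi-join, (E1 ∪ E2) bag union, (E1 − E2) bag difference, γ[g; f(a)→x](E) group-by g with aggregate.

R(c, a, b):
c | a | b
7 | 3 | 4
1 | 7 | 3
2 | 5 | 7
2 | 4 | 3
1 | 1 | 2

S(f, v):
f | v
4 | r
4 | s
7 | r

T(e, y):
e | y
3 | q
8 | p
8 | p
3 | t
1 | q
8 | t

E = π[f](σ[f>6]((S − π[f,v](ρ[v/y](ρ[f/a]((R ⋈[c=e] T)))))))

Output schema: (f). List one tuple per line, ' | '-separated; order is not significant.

Subexpression sizes:
  S → 3
  R → 5
  T → 6
  (R ⋈[c=e] T) → 2
  ρ[f/a]((R ⋈[c=e] T)) → 2
  ρ[v/y](ρ[f/a]((R ⋈[c=e] T))) → 2
  π[f,v](ρ[v/y](ρ[f/a]((R ⋈[c=e] T)))) → 2
  (S − π[f,v](ρ[v/y](ρ[f/a]((R ⋈[c=e] T))))) → 3
  σ[f>6]((S − π[f,v](ρ[v/y](ρ[f/a]((R ⋈[c=e] T)))))) → 1
  π[f](σ[f>6]((S − π[f,v](ρ[v/y](ρ[f/a]((R ⋈[c=e] T))))))) → 1

== RESULT ==
f
7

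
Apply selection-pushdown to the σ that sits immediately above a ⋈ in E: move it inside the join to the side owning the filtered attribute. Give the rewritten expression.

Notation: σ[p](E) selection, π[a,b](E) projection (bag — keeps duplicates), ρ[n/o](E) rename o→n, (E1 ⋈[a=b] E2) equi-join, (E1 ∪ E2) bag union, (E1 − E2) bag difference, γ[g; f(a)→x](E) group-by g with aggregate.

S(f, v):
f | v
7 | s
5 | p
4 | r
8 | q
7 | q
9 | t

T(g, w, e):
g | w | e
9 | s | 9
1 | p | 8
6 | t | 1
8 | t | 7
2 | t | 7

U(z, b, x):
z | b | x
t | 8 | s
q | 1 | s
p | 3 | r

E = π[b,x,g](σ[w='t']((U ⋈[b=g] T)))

σ filters on w, owned by the right side.
E' = π[b,x,g]((U ⋈[b=g] σ[w='t'](T)))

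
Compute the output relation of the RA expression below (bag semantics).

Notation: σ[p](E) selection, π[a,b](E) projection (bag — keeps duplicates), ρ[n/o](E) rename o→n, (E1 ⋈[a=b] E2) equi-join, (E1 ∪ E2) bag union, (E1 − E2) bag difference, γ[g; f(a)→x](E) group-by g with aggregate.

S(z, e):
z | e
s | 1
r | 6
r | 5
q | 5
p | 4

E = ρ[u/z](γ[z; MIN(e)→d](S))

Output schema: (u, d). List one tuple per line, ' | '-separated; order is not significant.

Per-node cardinality:
  S → 5
  γ[z; MIN(e)→d](S) → 4
  ρ[u/z](γ[z; MIN(e)→d](S)) → 4

== RESULT ==
u | d
p | 4
q | 5
r | 5
s | 1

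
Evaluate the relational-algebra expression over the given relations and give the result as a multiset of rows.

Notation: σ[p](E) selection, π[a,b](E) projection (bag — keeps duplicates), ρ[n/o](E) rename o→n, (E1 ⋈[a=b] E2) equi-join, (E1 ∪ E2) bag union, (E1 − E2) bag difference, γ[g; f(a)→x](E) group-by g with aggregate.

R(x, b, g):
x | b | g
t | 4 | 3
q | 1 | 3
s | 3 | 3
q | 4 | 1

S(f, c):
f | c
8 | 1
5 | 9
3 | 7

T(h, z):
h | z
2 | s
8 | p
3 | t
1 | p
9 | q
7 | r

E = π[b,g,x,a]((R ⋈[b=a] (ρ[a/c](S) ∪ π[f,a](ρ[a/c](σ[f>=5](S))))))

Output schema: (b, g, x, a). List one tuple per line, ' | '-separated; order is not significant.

Stepwise |·|:
  R → 4
  S → 3
  ρ[a/c](S) → 3
  S → 3
  σ[f>=5](S) → 2
  ρ[a/c](σ[f>=5](S)) → 2
  π[f,a](ρ[a/c](σ[f>=5](S))) → 2
  (ρ[a/c](S) ∪ π[f,a](ρ[a/c](σ[f>=5](S)))) → 5
  (R ⋈[b=a] (ρ[a/c](S) ∪ π[f,a](ρ[a/c](σ[f>=5](S))))) → 2
  π[b,g,x,a]((R ⋈[b=a] (ρ[a/c](S) ∪ π[f,a](ρ[a/c](σ[f>=5](S)))))) → 2

== RESULT ==
b | g | x | a
1 | 3 | q | 1
1 | 3 | q | 1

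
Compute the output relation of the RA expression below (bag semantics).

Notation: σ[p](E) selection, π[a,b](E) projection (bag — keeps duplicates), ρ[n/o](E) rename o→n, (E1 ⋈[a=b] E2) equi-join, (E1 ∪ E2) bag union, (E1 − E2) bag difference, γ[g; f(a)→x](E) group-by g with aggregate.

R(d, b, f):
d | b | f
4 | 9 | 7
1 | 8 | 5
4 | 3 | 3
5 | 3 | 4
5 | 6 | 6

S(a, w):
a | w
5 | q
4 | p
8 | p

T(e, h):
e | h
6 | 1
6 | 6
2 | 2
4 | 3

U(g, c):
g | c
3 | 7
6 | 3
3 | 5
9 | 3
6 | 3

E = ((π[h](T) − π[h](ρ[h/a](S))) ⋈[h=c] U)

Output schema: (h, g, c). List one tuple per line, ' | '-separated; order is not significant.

Subexpression sizes:
  T → 4
  π[h](T) → 4
  S → 3
  ρ[h/a](S) → 3
  π[h](ρ[h/a](S)) → 3
  (π[h](T) − π[h](ρ[h/a](S))) → 4
  U → 5
  ((π[h](T) − π[h](ρ[h/a](S))) ⋈[h=c] U) → 3

== RESULT ==
h | g | c
3 | 6 | 3
3 | 6 | 3
3 | 9 | 3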